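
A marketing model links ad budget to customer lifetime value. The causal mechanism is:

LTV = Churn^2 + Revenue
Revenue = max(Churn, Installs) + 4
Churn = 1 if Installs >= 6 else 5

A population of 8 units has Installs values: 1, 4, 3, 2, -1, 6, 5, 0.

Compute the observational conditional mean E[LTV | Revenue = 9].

Conditioning on Revenue=9 selects the 7 unit(s) with Installs ∈ {1, 4, 3, 2, -1, 5, 0}. Their LTV values: 34, 34, 34, 34, 34, 34, 34. Mean = 34.

34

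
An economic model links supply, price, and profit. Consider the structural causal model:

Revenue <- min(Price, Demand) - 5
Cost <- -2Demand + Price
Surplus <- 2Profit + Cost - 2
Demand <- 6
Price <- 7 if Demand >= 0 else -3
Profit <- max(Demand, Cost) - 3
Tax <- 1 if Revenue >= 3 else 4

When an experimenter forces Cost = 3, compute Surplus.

The intervention breaks the incoming arrows to Cost: Cost <- -2Demand + Price no longer applies, and Cost = 3.
Profit = max(Demand, Cost) - 3  [with Demand=6, Cost=3]  = 3
Surplus = 2Profit + Cost - 2  [with Profit=3, Cost=3]  = 7

7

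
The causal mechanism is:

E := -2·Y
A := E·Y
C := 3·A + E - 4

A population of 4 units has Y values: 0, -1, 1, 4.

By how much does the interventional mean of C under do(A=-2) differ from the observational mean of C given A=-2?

Every unit gets A=-2 under the intervention. C values become -10, -8, -12, -18; E[C|do(A=-2)] = -12.
Observing A=-2 restricts to units where A's equation naturally yields -2: Y ∈ {-1, 1}. In that subpopulation C = -8, -12, mean -10.
Difference = -12 − (-10) = -2.

-2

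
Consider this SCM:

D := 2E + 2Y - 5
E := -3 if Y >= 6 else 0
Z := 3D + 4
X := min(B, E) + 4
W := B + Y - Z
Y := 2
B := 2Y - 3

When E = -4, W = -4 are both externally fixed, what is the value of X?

Under do(E = -4, W = -4), each intervened variable's structural equation is replaced by its fixed value.
B = 2Y - 3  [with Y=2]  = 1
X = min(B, E) + 4  [with B=1, E=-4]  = 0

0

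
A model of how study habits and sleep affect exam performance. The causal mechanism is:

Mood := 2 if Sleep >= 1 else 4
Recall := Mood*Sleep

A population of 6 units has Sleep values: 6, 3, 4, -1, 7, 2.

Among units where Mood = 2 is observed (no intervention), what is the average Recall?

8.8

Observing Mood=2 restricts to units where Mood's equation naturally yields 2: Sleep ∈ {6, 3, 4, 7, 2}. In that subpopulation Recall = 12, 6, 8, 14, 4, mean 8.8.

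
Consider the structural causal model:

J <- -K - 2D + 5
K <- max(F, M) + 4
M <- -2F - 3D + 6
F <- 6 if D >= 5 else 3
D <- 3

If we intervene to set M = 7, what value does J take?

-12

do(M=7) replaces the equation M <- -2F - 3D + 6 with the constant M = 7.
F = 6 if D >= 5 else 3  [with D=3]  = 3
K = max(F, M) + 4  [with F=3, M=7]  = 11
J = -K - 2D + 5  [with K=11, D=3]  = -12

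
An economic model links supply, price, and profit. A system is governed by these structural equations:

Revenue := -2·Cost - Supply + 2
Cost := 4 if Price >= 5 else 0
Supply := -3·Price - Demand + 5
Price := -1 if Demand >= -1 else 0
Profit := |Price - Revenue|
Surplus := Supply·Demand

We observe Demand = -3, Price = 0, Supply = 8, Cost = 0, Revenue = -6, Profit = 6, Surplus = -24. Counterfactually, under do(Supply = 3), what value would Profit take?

The intervention breaks the incoming arrows to Supply: Supply := -3·Price - Demand + 5 no longer applies, and Supply = 3.
Price = -1 if Demand >= -1 else 0  [with Demand=-3]  = 0
Cost = 4 if Price >= 5 else 0  [with Price=0]  = 0
Revenue = -2·Cost - Supply + 2  [with Cost=0, Supply=3]  = -1
Profit = |Price - Revenue|  [with Price=0, Revenue=-1]  = 1

1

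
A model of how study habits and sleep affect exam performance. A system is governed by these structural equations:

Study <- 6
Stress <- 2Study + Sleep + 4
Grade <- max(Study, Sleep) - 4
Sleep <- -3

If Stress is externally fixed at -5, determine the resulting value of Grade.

2

The intervention breaks the incoming arrows to Stress: Stress <- 2Study + Sleep + 4 no longer applies, and Stress = -5.
Grade is not downstream of the intervention, so its value is determined by the original equations.
Grade = max(Study, Sleep) - 4  [with Study=6, Sleep=-3]  = 2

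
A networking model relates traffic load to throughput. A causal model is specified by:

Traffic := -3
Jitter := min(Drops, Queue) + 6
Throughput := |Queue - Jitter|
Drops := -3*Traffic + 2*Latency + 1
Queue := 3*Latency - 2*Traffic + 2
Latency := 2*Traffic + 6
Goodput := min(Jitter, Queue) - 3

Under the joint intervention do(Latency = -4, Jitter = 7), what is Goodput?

The joint intervention fixes Latency = -4, Jitter = 7, removing each variable's own equation.
Queue = 3*Latency - 2*Traffic + 2  [with Latency=-4, Traffic=-3]  = -4
Goodput = min(Jitter, Queue) - 3  [with Jitter=7, Queue=-4]  = -7

-7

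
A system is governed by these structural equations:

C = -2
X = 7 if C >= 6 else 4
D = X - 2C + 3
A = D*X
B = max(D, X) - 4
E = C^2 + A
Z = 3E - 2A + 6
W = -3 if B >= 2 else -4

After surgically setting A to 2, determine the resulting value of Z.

The intervention breaks the incoming arrows to A: A = D*X no longer applies, and A = 2.
E = C^2 + A  [with C=-2, A=2]  = 6
Z = 3E - 2A + 6  [with E=6, A=2]  = 20

20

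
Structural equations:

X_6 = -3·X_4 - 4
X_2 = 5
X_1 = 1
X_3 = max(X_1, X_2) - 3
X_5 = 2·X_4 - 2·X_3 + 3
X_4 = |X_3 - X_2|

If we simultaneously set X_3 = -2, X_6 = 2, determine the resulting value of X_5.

The joint intervention fixes X_3 = -2, X_6 = 2, removing each variable's own equation.
X_4 = |X_3 - X_2|  [with X_3=-2, X_2=5]  = 7
X_5 = 2·X_4 - 2·X_3 + 3  [with X_4=7, X_3=-2]  = 21

21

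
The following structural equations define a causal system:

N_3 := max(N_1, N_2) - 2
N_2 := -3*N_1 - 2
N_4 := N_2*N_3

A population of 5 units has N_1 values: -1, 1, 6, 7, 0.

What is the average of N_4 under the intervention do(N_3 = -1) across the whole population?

9.8

Under do(N_3=-1), N_3's equation is replaced by N_3=-1 for every unit. Per-unit N_4: -1, 5, 20, 23, 2. Mean = 9.8.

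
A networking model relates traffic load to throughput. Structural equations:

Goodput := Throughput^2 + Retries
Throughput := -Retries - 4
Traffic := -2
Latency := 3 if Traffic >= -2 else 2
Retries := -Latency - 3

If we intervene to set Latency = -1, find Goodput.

do(Latency=-1) replaces the equation Latency := 3 if Traffic >= -2 else 2 with the constant Latency = -1.
Retries = -Latency - 3  [with Latency=-1]  = -2
Throughput = -Retries - 4  [with Retries=-2]  = -2
Goodput = Throughput^2 + Retries  [with Throughput=-2, Retries=-2]  = 2

2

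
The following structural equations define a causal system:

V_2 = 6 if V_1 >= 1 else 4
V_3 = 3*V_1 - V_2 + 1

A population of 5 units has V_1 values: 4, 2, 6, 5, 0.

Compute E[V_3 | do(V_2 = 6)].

5.2

The intervention sets V_2=6 in all 5 units regardless of V_1. Recomputing V_3 per unit gives 7, 1, 13, 10, -5; average 5.2.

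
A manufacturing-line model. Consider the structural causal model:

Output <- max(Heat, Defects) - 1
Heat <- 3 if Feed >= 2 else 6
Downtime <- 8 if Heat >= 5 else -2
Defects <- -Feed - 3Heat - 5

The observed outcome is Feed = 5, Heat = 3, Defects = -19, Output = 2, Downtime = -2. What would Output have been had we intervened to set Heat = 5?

Under do(Heat=5), the mechanism Heat <- 3 if Feed >= 2 else 6 is discarded; Heat is fixed at 5.
Defects = -Feed - 3Heat - 5  [with Feed=5, Heat=5]  = -25
Output = max(Heat, Defects) - 1  [with Heat=5, Defects=-25]  = 4

4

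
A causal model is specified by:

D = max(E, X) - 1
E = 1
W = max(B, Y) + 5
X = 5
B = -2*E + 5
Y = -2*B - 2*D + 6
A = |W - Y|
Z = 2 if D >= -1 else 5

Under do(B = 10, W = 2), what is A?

24

Under do(B = 10, W = 2), each intervened variable's structural equation is replaced by its fixed value.
D = max(E, X) - 1  [with E=1, X=5]  = 4
Y = -2*B - 2*D + 6  [with B=10, D=4]  = -22
A = |W - Y|  [with W=2, Y=-22]  = 24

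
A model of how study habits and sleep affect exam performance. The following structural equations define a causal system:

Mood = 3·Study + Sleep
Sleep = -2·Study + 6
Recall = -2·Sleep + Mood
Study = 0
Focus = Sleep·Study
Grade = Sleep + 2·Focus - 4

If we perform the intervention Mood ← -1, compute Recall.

Intervening sets Mood = -1 and removes its equation (Mood = 3·Study + Sleep).
Sleep = -2·Study + 6  [with Study=0]  = 6
Recall = -2·Sleep + Mood  [with Sleep=6, Mood=-1]  = -13

-13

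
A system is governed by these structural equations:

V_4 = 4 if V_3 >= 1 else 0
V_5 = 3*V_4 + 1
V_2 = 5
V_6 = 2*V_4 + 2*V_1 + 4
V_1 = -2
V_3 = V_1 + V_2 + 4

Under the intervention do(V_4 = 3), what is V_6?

6

Under do(V_4=3), the mechanism V_4 = 4 if V_3 >= 1 else 0 is discarded; V_4 is fixed at 3.
V_6 = 2*V_4 + 2*V_1 + 4  [with V_4=3, V_1=-2]  = 6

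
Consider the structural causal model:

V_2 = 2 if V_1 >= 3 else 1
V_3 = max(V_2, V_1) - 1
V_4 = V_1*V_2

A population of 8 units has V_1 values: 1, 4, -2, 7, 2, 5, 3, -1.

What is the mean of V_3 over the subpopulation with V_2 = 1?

Observing V_2=1 restricts to units where V_2's equation naturally yields 1: V_1 ∈ {1, -2, 2, -1}. In that subpopulation V_3 = 0, 0, 1, 0, mean 0.25.

0.25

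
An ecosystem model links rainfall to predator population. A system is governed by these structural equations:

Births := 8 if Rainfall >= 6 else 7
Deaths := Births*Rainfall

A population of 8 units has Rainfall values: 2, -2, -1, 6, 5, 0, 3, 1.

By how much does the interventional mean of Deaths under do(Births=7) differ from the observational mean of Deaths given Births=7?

Every unit gets Births=7 under the intervention. Deaths values become 14, -14, -7, 42, 35, 0, 21, 7; E[Deaths|do(Births=7)] = 12.25.
Observing Births=7 restricts to units where Births's equation naturally yields 7: Rainfall ∈ {2, -2, -1, 5, 0, 3, 1}. In that subpopulation Deaths = 14, -14, -7, 35, 0, 21, 7, mean 8.
Difference = 12.25 − 8 = 4.25.

4.25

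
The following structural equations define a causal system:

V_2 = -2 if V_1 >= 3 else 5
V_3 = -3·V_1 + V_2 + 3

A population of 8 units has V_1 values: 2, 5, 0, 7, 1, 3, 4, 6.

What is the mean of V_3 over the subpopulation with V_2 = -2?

Conditioning on V_2=-2 selects the 5 unit(s) with V_1 ∈ {5, 7, 3, 4, 6}. Their V_3 values: -14, -20, -8, -11, -17. Mean = -14.

-14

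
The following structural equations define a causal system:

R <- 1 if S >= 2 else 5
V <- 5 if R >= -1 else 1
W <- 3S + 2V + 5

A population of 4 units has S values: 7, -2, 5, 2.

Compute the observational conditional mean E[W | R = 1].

Observing R=1 restricts to units where R's equation naturally yields 1: S ∈ {7, 5, 2}. In that subpopulation W = 36, 30, 21, mean 29.

29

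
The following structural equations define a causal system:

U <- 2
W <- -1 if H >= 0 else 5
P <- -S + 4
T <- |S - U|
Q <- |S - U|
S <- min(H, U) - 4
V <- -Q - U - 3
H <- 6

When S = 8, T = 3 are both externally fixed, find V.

Setting S = 8, T = 3 by intervention discards those variables' equations.
Q = |S - U|  [with S=8, U=2]  = 6
V = -Q - U - 3  [with Q=6, U=2]  = -11

-11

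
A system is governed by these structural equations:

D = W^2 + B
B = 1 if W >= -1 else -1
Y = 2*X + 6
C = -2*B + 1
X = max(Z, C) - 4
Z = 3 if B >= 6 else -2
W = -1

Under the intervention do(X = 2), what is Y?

10

Intervening sets X = 2 and removes its equation (X = max(Z, C) - 4).
Y = 2*X + 6  [with X=2]  = 10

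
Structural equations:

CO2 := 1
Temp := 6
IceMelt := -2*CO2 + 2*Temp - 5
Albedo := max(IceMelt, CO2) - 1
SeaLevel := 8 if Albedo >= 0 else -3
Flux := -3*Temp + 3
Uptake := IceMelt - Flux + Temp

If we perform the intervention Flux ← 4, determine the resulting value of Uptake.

7

Intervening sets Flux = 4 and removes its equation (Flux := -3*Temp + 3).
IceMelt = -2*CO2 + 2*Temp - 5  [with CO2=1, Temp=6]  = 5
Uptake = IceMelt - Flux + Temp  [with IceMelt=5, Flux=4, Temp=6]  = 7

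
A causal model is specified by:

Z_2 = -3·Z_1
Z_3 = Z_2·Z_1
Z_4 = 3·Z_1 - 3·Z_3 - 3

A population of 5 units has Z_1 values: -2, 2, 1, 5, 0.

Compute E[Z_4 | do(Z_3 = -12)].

36.6

do(Z_3=-12) breaks Z_3's dependence on Z_1. With Z_3=-12 fixed, Z_4 across the units is 27, 39, 36, 48, 33, mean 36.6.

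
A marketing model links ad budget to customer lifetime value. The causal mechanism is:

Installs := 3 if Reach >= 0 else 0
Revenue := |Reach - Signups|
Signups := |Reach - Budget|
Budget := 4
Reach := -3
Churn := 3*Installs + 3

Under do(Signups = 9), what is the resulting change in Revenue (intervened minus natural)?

Under do(Signups=9), the mechanism Signups := |Reach - Budget| is discarded; Signups is fixed at 9.
Revenue = |Reach - Signups|  [with Reach=-3, Signups=9]  = 12
Without intervention: Signups = |Reach - Budget|  [with Reach=-3, Budget=4]  = 7; Revenue = |Reach - Signups|  [with Reach=-3, Signups=7]  = 10.
Change = 12 − 10 = 2.

2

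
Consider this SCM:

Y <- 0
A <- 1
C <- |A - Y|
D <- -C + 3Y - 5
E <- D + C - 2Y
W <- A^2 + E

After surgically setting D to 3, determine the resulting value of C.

Under do(D=3), the mechanism D <- -C + 3Y - 5 is discarded; D is fixed at 3.
Since C is not a descendant of the intervened variable, it is unaffected.
C = |A - Y|  [with A=1, Y=0]  = 1

1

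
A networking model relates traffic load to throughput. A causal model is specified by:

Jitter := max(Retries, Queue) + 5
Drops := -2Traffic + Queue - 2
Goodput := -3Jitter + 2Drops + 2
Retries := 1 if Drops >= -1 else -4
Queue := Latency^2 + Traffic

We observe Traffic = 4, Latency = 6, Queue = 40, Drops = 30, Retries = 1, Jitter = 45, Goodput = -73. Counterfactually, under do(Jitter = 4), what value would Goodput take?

50

Intervening sets Jitter = 4 and removes its equation (Jitter := max(Retries, Queue) + 5).
Queue = Latency^2 + Traffic  [with Latency=6, Traffic=4]  = 40
Drops = -2Traffic + Queue - 2  [with Traffic=4, Queue=40]  = 30
Goodput = -3Jitter + 2Drops + 2  [with Jitter=4, Drops=30]  = 50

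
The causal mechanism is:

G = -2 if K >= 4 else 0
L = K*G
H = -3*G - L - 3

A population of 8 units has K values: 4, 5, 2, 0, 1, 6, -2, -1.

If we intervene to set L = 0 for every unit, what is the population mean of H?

-0.75

The intervention sets L=0 in all 8 units regardless of K. Recomputing H per unit gives 3, 3, -3, -3, -3, 3, -3, -3; average -0.75.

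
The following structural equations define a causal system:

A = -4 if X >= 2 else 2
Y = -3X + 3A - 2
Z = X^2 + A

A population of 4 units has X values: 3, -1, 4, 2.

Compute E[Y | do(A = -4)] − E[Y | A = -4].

Under do(A=-4), A's equation is replaced by A=-4 for every unit. Per-unit Y: -23, -11, -26, -20. Mean = -20.
E[Y|A=-4] averages over only the 3 units with A=-4 (X = 3, 4, 2): Y = -23, -26, -20, mean -23.
Difference = -20 − (-23) = 3.

3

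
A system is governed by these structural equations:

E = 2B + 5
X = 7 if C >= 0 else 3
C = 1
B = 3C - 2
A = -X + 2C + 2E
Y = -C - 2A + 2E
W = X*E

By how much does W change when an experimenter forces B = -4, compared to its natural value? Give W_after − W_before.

-70

The intervention breaks the incoming arrows to B: B = 3C - 2 no longer applies, and B = -4.
X = 7 if C >= 0 else 3  [with C=1]  = 7
E = 2B + 5  [with B=-4]  = -3
W = X*E  [with X=7, E=-3]  = -21
Without intervention: X = 7 if C >= 0 else 3  [with C=1]  = 7; B = 3C - 2  [with C=1]  = 1; E = 2B + 5  [with B=1]  = 7; W = X*E  [with X=7, E=7]  = 49.
Change = -21 − 49 = -70.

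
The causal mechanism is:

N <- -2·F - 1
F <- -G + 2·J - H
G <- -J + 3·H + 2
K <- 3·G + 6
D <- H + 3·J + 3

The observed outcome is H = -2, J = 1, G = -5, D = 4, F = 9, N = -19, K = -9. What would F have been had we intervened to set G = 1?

3

do(G=1) replaces the equation G <- -J + 3·H + 2 with the constant G = 1.
F = -G + 2·J - H  [with G=1, J=1, H=-2]  = 3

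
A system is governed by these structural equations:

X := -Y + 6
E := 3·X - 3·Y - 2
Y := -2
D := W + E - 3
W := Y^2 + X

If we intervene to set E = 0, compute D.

9

Intervening sets E = 0 and removes its equation (E := 3·X - 3·Y - 2).
X = -Y + 6  [with Y=-2]  = 8
W = Y^2 + X  [with Y=-2, X=8]  = 12
D = W + E - 3  [with W=12, E=0]  = 9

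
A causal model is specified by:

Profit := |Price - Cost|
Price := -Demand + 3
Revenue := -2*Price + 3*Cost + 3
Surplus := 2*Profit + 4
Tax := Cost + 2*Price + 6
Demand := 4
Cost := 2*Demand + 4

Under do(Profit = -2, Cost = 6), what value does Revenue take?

23

Under do(Profit = -2, Cost = 6), each intervened variable's structural equation is replaced by its fixed value.
Price = -Demand + 3  [with Demand=4]  = -1
Revenue = -2*Price + 3*Cost + 3  [with Price=-1, Cost=6]  = 23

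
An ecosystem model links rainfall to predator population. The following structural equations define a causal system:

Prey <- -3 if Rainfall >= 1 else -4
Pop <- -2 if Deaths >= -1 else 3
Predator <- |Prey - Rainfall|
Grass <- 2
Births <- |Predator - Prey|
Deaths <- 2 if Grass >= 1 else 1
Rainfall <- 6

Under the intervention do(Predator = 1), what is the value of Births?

Intervening sets Predator = 1 and removes its equation (Predator <- |Prey - Rainfall|).
Prey = -3 if Rainfall >= 1 else -4  [with Rainfall=6]  = -3
Births = |Predator - Prey|  [with Predator=1, Prey=-3]  = 4

4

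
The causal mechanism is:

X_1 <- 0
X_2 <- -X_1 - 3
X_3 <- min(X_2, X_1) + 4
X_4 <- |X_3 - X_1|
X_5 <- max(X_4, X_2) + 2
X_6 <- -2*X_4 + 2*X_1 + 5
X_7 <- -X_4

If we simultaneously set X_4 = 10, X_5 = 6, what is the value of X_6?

The joint intervention fixes X_4 = 10, X_5 = 6, removing each variable's own equation.
X_6 = -2*X_4 + 2*X_1 + 5  [with X_4=10, X_1=0]  = -15

-15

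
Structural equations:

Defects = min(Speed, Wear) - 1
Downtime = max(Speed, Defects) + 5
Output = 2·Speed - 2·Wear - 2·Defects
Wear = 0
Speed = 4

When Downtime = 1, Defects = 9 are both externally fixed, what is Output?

Under do(Downtime = 1, Defects = 9), each intervened variable's structural equation is replaced by its fixed value.
Output = 2·Speed - 2·Wear - 2·Defects  [with Speed=4, Wear=0, Defects=9]  = -10

-10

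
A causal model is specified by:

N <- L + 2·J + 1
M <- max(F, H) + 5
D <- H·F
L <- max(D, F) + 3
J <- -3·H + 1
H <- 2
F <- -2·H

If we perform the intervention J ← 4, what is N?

8

Intervening sets J = 4 and removes its equation (J <- -3·H + 1).
F = -2·H  [with H=2]  = -4
D = H·F  [with H=2, F=-4]  = -8
L = max(D, F) + 3  [with D=-8, F=-4]  = -1
N = L + 2·J + 1  [with L=-1, J=4]  = 8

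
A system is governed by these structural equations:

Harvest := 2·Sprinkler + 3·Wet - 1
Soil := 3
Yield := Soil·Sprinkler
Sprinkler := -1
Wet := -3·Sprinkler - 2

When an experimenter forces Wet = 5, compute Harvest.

do(Wet=5) replaces the equation Wet := -3·Sprinkler - 2 with the constant Wet = 5.
Harvest = 2·Sprinkler + 3·Wet - 1  [with Sprinkler=-1, Wet=5]  = 12

12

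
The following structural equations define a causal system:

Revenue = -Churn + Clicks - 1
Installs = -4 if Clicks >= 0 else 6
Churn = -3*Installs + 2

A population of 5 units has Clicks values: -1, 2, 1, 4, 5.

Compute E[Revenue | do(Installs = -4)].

do(Installs=-4) breaks Installs's dependence on Clicks. With Installs=-4 fixed, Revenue across the units is -16, -13, -14, -11, -10, mean -12.8.

-12.8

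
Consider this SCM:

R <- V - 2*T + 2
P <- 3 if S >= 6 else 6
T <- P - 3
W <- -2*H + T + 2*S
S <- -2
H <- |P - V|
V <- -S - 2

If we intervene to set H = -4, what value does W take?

Under do(H=-4), the mechanism H <- |P - V| is discarded; H is fixed at -4.
P = 3 if S >= 6 else 6  [with S=-2]  = 6
T = P - 3  [with P=6]  = 3
W = -2*H + T + 2*S  [with H=-4, T=3, S=-2]  = 7

7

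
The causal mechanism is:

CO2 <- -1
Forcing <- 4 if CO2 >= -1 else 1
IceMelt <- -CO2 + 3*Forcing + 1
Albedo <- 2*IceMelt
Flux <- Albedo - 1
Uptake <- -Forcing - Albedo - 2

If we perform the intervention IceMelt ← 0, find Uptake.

-6

The intervention breaks the incoming arrows to IceMelt: IceMelt <- -CO2 + 3*Forcing + 1 no longer applies, and IceMelt = 0.
Forcing = 4 if CO2 >= -1 else 1  [with CO2=-1]  = 4
Albedo = 2*IceMelt  [with IceMelt=0]  = 0
Uptake = -Forcing - Albedo - 2  [with Forcing=4, Albedo=0]  = -6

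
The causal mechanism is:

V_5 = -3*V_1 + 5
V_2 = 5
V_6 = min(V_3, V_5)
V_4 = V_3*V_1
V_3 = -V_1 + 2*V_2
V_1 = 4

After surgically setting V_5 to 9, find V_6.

6

The intervention breaks the incoming arrows to V_5: V_5 = -3*V_1 + 5 no longer applies, and V_5 = 9.
V_3 = -V_1 + 2*V_2  [with V_1=4, V_2=5]  = 6
V_6 = min(V_3, V_5)  [with V_3=6, V_5=9]  = 6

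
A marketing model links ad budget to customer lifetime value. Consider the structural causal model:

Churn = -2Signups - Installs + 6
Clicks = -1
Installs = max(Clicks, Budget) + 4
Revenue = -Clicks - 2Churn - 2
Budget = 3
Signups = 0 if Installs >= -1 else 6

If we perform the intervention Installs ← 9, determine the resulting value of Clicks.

-1

Under do(Installs=9), the mechanism Installs = max(Clicks, Budget) + 4 is discarded; Installs is fixed at 9.
Since Clicks is not a descendant of the intervened variable, it is unaffected.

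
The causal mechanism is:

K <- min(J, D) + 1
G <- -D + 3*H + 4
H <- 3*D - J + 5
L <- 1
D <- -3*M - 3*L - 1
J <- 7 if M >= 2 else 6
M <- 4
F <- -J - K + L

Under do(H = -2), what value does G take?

do(H=-2) replaces the equation H <- 3*D - J + 5 with the constant H = -2.
D = -3*M - 3*L - 1  [with M=4, L=1]  = -16
G = -D + 3*H + 4  [with D=-16, H=-2]  = 14

14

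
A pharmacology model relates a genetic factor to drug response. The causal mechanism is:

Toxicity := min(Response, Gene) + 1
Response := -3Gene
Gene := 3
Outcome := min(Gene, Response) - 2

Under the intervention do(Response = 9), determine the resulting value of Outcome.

Under do(Response=9), the mechanism Response := -3Gene is discarded; Response is fixed at 9.
Outcome = min(Gene, Response) - 2  [with Gene=3, Response=9]  = 1

1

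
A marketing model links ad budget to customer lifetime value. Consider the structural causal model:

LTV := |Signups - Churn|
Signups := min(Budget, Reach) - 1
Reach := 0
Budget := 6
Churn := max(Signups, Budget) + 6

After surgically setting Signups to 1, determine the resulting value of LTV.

do(Signups=1) replaces the equation Signups := min(Budget, Reach) - 1 with the constant Signups = 1.
Churn = max(Signups, Budget) + 6  [with Signups=1, Budget=6]  = 12
LTV = |Signups - Churn|  [with Signups=1, Churn=12]  = 11

11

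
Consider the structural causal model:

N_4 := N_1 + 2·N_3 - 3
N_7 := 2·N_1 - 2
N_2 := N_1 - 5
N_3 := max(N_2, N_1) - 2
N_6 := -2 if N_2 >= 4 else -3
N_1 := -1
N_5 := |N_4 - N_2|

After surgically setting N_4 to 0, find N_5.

Intervening sets N_4 = 0 and removes its equation (N_4 := N_1 + 2·N_3 - 3).
N_2 = N_1 - 5  [with N_1=-1]  = -6
N_5 = |N_4 - N_2|  [with N_4=0, N_2=-6]  = 6

6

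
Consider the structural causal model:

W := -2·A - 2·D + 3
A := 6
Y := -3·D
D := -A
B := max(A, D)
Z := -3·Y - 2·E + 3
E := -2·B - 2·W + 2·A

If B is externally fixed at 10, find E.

The intervention breaks the incoming arrows to B: B := max(A, D) no longer applies, and B = 10.
D = -A  [with A=6]  = -6
W = -2·A - 2·D + 3  [with A=6, D=-6]  = 3
E = -2·B - 2·W + 2·A  [with B=10, W=3, A=6]  = -14

-14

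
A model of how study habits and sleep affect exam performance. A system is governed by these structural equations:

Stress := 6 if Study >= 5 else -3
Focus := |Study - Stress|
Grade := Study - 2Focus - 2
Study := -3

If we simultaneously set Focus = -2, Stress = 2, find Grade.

The joint intervention fixes Focus = -2, Stress = 2, removing each variable's own equation.
Grade = Study - 2Focus - 2  [with Study=-3, Focus=-2]  = -1

-1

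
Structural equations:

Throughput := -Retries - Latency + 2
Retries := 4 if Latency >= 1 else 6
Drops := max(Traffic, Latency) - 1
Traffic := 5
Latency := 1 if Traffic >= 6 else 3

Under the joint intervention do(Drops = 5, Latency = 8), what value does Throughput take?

-10

Setting Drops = 5, Latency = 8 by intervention discards those variables' equations.
Retries = 4 if Latency >= 1 else 6  [with Latency=8]  = 4
Throughput = -Retries - Latency + 2  [with Retries=4, Latency=8]  = -10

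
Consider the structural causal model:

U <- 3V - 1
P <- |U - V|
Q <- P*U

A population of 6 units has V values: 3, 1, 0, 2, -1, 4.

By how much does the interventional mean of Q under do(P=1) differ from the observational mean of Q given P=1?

Every unit gets P=1 under the intervention. Q values become 8, 2, -1, 5, -4, 11; E[Q|do(P=1)] = 3.5.
E[Q|P=1] averages over only the 2 units with P=1 (V = 1, 0): Q = 2, -1, mean 0.5.
Difference = 3.5 − 0.5 = 3.

3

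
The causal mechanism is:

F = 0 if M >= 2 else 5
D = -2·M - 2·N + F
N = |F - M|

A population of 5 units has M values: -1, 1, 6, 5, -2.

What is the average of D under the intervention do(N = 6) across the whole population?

do(N=6) breaks N's dependence on M. With N=6 fixed, D across the units is -5, -9, -24, -22, -3, mean -12.6.

-12.6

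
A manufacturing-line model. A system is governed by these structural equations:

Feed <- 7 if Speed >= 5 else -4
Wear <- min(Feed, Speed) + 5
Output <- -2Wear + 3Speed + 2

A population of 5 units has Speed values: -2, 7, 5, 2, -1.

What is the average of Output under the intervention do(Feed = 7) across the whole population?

Under do(Feed=7), Feed's equation is replaced by Feed=7 for every unit. Per-unit Output: -10, -1, -3, -6, -9. Mean = -5.8.

-5.8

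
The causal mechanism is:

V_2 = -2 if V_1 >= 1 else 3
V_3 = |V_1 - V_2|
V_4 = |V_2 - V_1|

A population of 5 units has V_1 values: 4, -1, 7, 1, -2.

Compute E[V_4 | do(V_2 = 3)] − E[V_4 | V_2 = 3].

-1.3

do(V_2=3) breaks V_2's dependence on V_1. With V_2=3 fixed, V_4 across the units is 1, 4, 4, 2, 5, mean 3.2.
Observing V_2=3 restricts to units where V_2's equation naturally yields 3: V_1 ∈ {-1, -2}. In that subpopulation V_4 = 4, 5, mean 4.5.
Difference = 3.2 − 4.5 = -1.3.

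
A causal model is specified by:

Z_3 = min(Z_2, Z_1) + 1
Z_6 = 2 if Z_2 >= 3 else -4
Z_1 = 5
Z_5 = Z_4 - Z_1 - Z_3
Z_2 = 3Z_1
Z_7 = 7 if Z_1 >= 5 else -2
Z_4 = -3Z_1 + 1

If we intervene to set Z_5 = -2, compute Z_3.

do(Z_5=-2) replaces the equation Z_5 = Z_4 - Z_1 - Z_3 with the constant Z_5 = -2.
Z_3 is not downstream of the intervention, so its value is determined by the original equations.
Z_2 = 3Z_1  [with Z_1=5]  = 15
Z_3 = min(Z_2, Z_1) + 1  [with Z_2=15, Z_1=5]  = 6

6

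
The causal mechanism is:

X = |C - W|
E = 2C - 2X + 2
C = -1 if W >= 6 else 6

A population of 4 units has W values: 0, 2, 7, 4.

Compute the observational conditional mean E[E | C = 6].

Conditioning on C=6 selects the 3 unit(s) with W ∈ {0, 2, 4}. Their E values: 2, 6, 10. Mean = 6.

6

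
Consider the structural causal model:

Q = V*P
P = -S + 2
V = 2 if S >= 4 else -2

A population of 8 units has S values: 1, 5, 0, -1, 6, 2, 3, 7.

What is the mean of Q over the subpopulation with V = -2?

Observing V=-2 restricts to units where V's equation naturally yields -2: S ∈ {1, 0, -1, 2, 3}. In that subpopulation Q = -2, -4, -6, 0, 2, mean -2.

-2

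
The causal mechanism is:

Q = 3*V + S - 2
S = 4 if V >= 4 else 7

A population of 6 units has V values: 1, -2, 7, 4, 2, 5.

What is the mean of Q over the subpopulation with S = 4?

18

Observing S=4 restricts to units where S's equation naturally yields 4: V ∈ {7, 4, 5}. In that subpopulation Q = 23, 14, 17, mean 18.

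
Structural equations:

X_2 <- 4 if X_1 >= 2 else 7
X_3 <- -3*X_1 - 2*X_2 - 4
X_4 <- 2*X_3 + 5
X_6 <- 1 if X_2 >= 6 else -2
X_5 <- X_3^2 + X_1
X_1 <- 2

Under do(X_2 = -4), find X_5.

do(X_2=-4) replaces the equation X_2 <- 4 if X_1 >= 2 else 7 with the constant X_2 = -4.
X_3 = -3*X_1 - 2*X_2 - 4  [with X_1=2, X_2=-4]  = -2
X_5 = X_3^2 + X_1  [with X_3=-2, X_1=2]  = 6

6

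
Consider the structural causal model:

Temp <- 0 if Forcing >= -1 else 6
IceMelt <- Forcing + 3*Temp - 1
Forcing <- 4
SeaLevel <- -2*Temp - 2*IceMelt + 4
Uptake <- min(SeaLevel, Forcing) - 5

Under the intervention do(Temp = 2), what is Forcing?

Under do(Temp=2), the mechanism Temp <- 0 if Forcing >= -1 else 6 is discarded; Temp is fixed at 2.
Forcing is not downstream of the intervention, so its value is determined by the original equations.

4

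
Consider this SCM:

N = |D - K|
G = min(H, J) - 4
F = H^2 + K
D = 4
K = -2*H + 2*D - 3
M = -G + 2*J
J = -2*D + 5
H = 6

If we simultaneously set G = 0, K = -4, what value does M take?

-6

The joint intervention fixes G = 0, K = -4, removing each variable's own equation.
J = -2*D + 5  [with D=4]  = -3
M = -G + 2*J  [with G=0, J=-3]  = -6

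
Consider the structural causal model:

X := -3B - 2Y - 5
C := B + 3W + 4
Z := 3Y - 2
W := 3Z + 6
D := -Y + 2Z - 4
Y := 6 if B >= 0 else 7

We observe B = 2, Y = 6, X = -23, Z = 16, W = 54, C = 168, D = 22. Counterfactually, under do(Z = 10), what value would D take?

10

The intervention breaks the incoming arrows to Z: Z := 3Y - 2 no longer applies, and Z = 10.
Y = 6 if B >= 0 else 7  [with B=2]  = 6
D = -Y + 2Z - 4  [with Y=6, Z=10]  = 10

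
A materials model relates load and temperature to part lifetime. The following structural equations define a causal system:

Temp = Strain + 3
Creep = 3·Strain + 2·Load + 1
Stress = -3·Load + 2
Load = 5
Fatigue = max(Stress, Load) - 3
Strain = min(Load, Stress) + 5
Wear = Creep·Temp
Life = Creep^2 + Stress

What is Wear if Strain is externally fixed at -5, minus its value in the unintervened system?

-57

The intervention breaks the incoming arrows to Strain: Strain = min(Load, Stress) + 5 no longer applies, and Strain = -5.
Temp = Strain + 3  [with Strain=-5]  = -2
Creep = 3·Strain + 2·Load + 1  [with Strain=-5, Load=5]  = -4
Wear = Creep·Temp  [with Creep=-4, Temp=-2]  = 8
Without intervention: Stress = -3·Load + 2  [with Load=5]  = -13; Strain = min(Load, Stress) + 5  [with Load=5, Stress=-13]  = -8; Temp = Strain + 3  [with Strain=-8]  = -5; Creep = 3·Strain + 2·Load + 1  [with Strain=-8, Load=5]  = -13; Wear = Creep·Temp  [with Creep=-13, Temp=-5]  = 65.
Change = 8 − 65 = -57.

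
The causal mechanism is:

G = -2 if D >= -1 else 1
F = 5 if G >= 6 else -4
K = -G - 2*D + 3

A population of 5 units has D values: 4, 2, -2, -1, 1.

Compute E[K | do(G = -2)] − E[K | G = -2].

1.4

Every unit gets G=-2 under the intervention. K values become -3, 1, 9, 7, 3; E[K|do(G=-2)] = 3.4.
Conditioning on G=-2 selects the 4 unit(s) with D ∈ {4, 2, -1, 1}. Their K values: -3, 1, 7, 3. Mean = 2.
Difference = 3.4 − 2 = 1.4.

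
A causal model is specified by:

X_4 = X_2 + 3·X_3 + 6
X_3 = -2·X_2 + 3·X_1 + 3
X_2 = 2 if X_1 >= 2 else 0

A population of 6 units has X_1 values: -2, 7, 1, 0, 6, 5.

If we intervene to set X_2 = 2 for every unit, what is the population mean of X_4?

Every unit gets X_2=2 under the intervention. X_4 values become -13, 68, 14, 5, 59, 50; E[X_4|do(X_2=2)] = 30.5.

30.5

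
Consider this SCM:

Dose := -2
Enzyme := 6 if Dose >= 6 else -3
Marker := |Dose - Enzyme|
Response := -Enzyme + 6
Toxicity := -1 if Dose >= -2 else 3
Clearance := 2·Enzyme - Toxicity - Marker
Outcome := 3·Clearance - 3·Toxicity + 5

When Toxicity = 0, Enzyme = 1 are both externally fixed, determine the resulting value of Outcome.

Setting Toxicity = 0, Enzyme = 1 by intervention discards those variables' equations.
Marker = |Dose - Enzyme|  [with Dose=-2, Enzyme=1]  = 3
Clearance = 2·Enzyme - Toxicity - Marker  [with Enzyme=1, Toxicity=0, Marker=3]  = -1
Outcome = 3·Clearance - 3·Toxicity + 5  [with Clearance=-1, Toxicity=0]  = 2

2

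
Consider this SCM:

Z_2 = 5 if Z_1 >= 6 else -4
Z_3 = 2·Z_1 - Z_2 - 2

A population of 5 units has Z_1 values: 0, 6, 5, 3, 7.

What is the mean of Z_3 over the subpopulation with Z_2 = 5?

6

Conditioning on Z_2=5 selects the 2 unit(s) with Z_1 ∈ {6, 7}. Their Z_3 values: 5, 7. Mean = 6.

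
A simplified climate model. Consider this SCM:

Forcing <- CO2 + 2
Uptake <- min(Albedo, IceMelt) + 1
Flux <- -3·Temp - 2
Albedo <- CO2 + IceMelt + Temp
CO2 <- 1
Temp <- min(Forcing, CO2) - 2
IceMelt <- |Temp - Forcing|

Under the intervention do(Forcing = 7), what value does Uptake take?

9

Under do(Forcing=7), the mechanism Forcing <- CO2 + 2 is discarded; Forcing is fixed at 7.
Temp = min(Forcing, CO2) - 2  [with Forcing=7, CO2=1]  = -1
IceMelt = |Temp - Forcing|  [with Temp=-1, Forcing=7]  = 8
Albedo = CO2 + IceMelt + Temp  [with CO2=1, IceMelt=8, Temp=-1]  = 8
Uptake = min(Albedo, IceMelt) + 1  [with Albedo=8, IceMelt=8]  = 9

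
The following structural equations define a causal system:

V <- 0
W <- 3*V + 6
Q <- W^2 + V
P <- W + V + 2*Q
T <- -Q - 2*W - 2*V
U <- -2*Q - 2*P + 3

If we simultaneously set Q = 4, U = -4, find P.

14

Setting Q = 4, U = -4 by intervention discards those variables' equations.
W = 3*V + 6  [with V=0]  = 6
P = W + V + 2*Q  [with W=6, V=0, Q=4]  = 14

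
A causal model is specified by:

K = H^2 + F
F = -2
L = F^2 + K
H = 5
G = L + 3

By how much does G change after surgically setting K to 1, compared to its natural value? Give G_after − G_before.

-22

do(K=1) replaces the equation K = H^2 + F with the constant K = 1.
L = F^2 + K  [with F=-2, K=1]  = 5
G = L + 3  [with L=5]  = 8
Without intervention: K = H^2 + F  [with H=5, F=-2]  = 23; L = F^2 + K  [with F=-2, K=23]  = 27; G = L + 3  [with L=27]  = 30.
Change = 8 − 30 = -22.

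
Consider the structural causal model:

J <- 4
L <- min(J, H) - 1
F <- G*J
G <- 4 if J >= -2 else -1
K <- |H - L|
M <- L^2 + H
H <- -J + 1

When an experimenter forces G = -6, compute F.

-24

Under do(G=-6), the mechanism G <- 4 if J >= -2 else -1 is discarded; G is fixed at -6.
F = G*J  [with G=-6, J=4]  = -24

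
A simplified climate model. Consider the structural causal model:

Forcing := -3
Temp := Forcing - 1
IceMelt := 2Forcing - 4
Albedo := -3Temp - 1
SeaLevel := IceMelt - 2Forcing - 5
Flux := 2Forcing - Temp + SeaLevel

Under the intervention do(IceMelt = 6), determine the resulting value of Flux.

5

The intervention breaks the incoming arrows to IceMelt: IceMelt := 2Forcing - 4 no longer applies, and IceMelt = 6.
Temp = Forcing - 1  [with Forcing=-3]  = -4
SeaLevel = IceMelt - 2Forcing - 5  [with IceMelt=6, Forcing=-3]  = 7
Flux = 2Forcing - Temp + SeaLevel  [with Forcing=-3, Temp=-4, SeaLevel=7]  = 5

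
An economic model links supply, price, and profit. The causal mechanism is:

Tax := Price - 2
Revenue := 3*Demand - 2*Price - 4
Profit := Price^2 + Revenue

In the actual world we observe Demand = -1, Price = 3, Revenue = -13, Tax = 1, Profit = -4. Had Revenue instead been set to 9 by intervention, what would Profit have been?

18

do(Revenue=9) replaces the equation Revenue := 3*Demand - 2*Price - 4 with the constant Revenue = 9.
Profit = Price^2 + Revenue  [with Price=3, Revenue=9]  = 18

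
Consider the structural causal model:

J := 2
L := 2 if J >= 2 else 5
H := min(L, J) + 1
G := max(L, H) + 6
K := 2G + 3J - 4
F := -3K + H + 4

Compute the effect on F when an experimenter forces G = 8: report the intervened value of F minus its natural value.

Under do(G=8), the mechanism G := max(L, H) + 6 is discarded; G is fixed at 8.
L = 2 if J >= 2 else 5  [with J=2]  = 2
H = min(L, J) + 1  [with L=2, J=2]  = 3
K = 2G + 3J - 4  [with G=8, J=2]  = 18
F = -3K + H + 4  [with K=18, H=3]  = -47
Without intervention: L = 2 if J >= 2 else 5  [with J=2]  = 2; H = min(L, J) + 1  [with L=2, J=2]  = 3; G = max(L, H) + 6  [with L=2, H=3]  = 9; K = 2G + 3J - 4  [with G=9, J=2]  = 20; F = -3K + H + 4  [with K=20, H=3]  = -53.
Change = -47 − (-53) = 6.

6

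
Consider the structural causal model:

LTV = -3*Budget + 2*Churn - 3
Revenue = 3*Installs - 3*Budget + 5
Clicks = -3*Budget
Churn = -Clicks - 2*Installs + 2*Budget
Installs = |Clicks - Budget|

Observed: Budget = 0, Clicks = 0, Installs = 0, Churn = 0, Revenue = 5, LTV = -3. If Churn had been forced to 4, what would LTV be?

Under do(Churn=4), the mechanism Churn = -Clicks - 2*Installs + 2*Budget is discarded; Churn is fixed at 4.
LTV = -3*Budget + 2*Churn - 3  [with Budget=0, Churn=4]  = 5

5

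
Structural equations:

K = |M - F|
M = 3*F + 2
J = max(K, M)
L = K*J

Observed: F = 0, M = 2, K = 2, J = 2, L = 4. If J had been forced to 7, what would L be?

Intervening sets J = 7 and removes its equation (J = max(K, M)).
M = 3*F + 2  [with F=0]  = 2
K = |M - F|  [with M=2, F=0]  = 2
L = K*J  [with K=2, J=7]  = 14

14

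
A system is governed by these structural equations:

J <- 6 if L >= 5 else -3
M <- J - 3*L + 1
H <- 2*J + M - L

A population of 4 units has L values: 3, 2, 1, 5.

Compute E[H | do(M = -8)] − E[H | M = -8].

The intervention sets M=-8 in all 4 units regardless of L. Recomputing H per unit gives -17, -16, -15, -1; average -12.25.
E[H|M=-8] averages over only the 2 units with M=-8 (L = 2, 5): H = -16, -1, mean -8.5.
Difference = -12.25 − (-8.5) = -3.75.

-3.75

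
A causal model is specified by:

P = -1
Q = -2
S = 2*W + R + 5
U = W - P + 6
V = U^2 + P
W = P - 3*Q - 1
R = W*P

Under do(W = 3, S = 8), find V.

99

Under do(W = 3, S = 8), each intervened variable's structural equation is replaced by its fixed value.
U = W - P + 6  [with W=3, P=-1]  = 10
V = U^2 + P  [with U=10, P=-1]  = 99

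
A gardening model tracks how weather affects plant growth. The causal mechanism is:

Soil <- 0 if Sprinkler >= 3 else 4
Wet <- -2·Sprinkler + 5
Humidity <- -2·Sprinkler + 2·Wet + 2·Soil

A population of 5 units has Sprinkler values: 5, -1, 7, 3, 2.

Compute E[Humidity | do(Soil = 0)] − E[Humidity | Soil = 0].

do(Soil=0) breaks Soil's dependence on Sprinkler. With Soil=0 fixed, Humidity across the units is -20, 16, -32, -8, -2, mean -9.2.
Conditioning on Soil=0 selects the 3 unit(s) with Sprinkler ∈ {5, 7, 3}. Their Humidity values: -20, -32, -8. Mean = -20.
Difference = -9.2 − (-20) = 10.8.

10.8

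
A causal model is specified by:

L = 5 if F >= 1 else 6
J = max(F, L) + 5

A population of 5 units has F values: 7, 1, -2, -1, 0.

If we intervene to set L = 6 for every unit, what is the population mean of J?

11.2

Every unit gets L=6 under the intervention. J values become 12, 11, 11, 11, 11; E[J|do(L=6)] = 11.2.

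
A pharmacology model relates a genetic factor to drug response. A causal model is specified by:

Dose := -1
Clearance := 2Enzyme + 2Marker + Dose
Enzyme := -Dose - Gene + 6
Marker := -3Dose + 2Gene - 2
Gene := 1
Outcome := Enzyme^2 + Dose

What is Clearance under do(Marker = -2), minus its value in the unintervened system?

-10

Intervening sets Marker = -2 and removes its equation (Marker := -3Dose + 2Gene - 2).
Enzyme = -Dose - Gene + 6  [with Dose=-1, Gene=1]  = 6
Clearance = 2Enzyme + 2Marker + Dose  [with Enzyme=6, Marker=-2, Dose=-1]  = 7
Without intervention: Enzyme = -Dose - Gene + 6  [with Dose=-1, Gene=1]  = 6; Marker = -3Dose + 2Gene - 2  [with Dose=-1, Gene=1]  = 3; Clearance = 2Enzyme + 2Marker + Dose  [with Enzyme=6, Marker=3, Dose=-1]  = 17.
Change = 7 − 17 = -10.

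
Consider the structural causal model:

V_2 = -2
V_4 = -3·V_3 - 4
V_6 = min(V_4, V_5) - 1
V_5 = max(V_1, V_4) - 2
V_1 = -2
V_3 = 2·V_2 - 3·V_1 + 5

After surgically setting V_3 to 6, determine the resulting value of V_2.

Under do(V_3=6), the mechanism V_3 = 2·V_2 - 3·V_1 + 5 is discarded; V_3 is fixed at 6.
Since V_2 is not a descendant of the intervened variable, it is unaffected.

-2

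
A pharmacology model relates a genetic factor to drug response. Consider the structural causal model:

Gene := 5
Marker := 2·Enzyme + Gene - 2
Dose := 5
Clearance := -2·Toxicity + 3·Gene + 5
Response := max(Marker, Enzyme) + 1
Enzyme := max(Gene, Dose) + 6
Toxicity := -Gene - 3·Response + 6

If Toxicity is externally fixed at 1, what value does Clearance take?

18

Intervening sets Toxicity = 1 and removes its equation (Toxicity := -Gene - 3·Response + 6).
Clearance = -2·Toxicity + 3·Gene + 5  [with Toxicity=1, Gene=5]  = 18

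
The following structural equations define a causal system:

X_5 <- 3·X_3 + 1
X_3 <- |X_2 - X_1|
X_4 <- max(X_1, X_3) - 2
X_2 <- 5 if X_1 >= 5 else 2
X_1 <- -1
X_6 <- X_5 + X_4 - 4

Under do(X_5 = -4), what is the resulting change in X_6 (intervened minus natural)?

The intervention breaks the incoming arrows to X_5: X_5 <- 3·X_3 + 1 no longer applies, and X_5 = -4.
X_2 = 5 if X_1 >= 5 else 2  [with X_1=-1]  = 2
X_3 = |X_2 - X_1|  [with X_2=2, X_1=-1]  = 3
X_4 = max(X_1, X_3) - 2  [with X_1=-1, X_3=3]  = 1
X_6 = X_5 + X_4 - 4  [with X_5=-4, X_4=1]  = -7
Without intervention: X_2 = 5 if X_1 >= 5 else 2  [with X_1=-1]  = 2; X_3 = |X_2 - X_1|  [with X_2=2, X_1=-1]  = 3; X_4 = max(X_1, X_3) - 2  [with X_1=-1, X_3=3]  = 1; X_5 = 3·X_3 + 1  [with X_3=3]  = 10; X_6 = X_5 + X_4 - 4  [with X_5=10, X_4=1]  = 7.
Change = -7 − 7 = -14.

-14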